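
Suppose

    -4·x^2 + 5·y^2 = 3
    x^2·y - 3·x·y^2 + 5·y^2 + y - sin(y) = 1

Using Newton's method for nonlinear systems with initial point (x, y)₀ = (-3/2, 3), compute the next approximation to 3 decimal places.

At (-3/2, 3): F = (33.000, 94.10888).
Jacobian J = [[-8·x, 10·y], [2·x·y - 3·y^2, x^2 - 6·x·y + 10·y - cos(y) + 1]].
At the point, J = [[12.000, 30.000], [-36.000, 61.23999]] (det J = 1814.87991).
Solving J·Δ = −F gives Δ = (0.442, -1.277).
Then the next iterate is (x, y)₁ = (-1.058, 1.723).

(-1.058, 1.723)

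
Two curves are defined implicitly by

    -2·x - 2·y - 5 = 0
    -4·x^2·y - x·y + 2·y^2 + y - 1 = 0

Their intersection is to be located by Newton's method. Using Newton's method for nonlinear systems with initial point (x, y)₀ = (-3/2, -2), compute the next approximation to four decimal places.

(-0.7667, -1.7333)

At (-3/2, -2): F = (2.0000, 20.0000).
Jacobian J = [[-2, -2], [-8·x·y - y, -4·x^2 - x + 4·y + 1]].
At the point, J = [[-2.0000, -2.0000], [-22.0000, -14.5000]] (det J = -15.0000).
Solving J·Δ = −F gives Δ = (0.7333, 0.2667).
Then the next iterate is (x, y)₁ = (-0.7667, -1.7333).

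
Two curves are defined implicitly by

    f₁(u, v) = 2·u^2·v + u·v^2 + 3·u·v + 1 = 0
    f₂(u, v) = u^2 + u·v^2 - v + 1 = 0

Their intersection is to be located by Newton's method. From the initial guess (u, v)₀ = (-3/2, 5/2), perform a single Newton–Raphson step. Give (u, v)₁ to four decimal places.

(-1.6857, 1.4143)

At (-3/2, 5/2): F = (-8.3750, -8.6250).
Jacobian J = [[4·u·v + v^2 + 3·v, 2·u^2 + 2·u·v + 3·u], [2·u + v^2, 2·u·v - 1]].
At the point, J = [[-1.2500, -7.5000], [3.2500, -8.5000]] (det J = 35.0000).
Solving J·Δ = −F gives Δ = (-0.1857, -1.0857).
Then the next iterate is (u, v)₁ = (-1.6857, 1.4143).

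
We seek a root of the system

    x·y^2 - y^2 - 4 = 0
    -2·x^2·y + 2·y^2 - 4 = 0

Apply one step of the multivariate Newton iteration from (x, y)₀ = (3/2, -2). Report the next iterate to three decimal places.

At (3/2, -2): F = (-2.000, 13.000).
Jacobian J = [[y^2, 2·x·y - 2·y], [-4·x·y, -2·x^2 + 4·y]].
At the point, J = [[4.000, -2.000], [12.000, -12.500]] (det J = -26.000).
Solving J·Δ = −F gives Δ = (1.962, 2.923).
Then the next iterate is (x, y)₁ = (3.462, 0.923).

(3.462, 0.923)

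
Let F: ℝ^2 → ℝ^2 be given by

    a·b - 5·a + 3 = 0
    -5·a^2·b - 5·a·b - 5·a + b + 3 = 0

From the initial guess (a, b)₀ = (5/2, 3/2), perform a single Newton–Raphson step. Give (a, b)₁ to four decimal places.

(0.9347, 1.6086)

At (5/2, 3/2): F = (-5.7500, -73.6250).
Jacobian J = [[b - 5, a], [-10·a·b - 5·b - 5, -5·a^2 - 5·a + 1]].
At the point, J = [[-3.5000, 2.5000], [-50.0000, -42.7500]] (det J = 274.6250).
Solving J·Δ = −F gives Δ = (-1.5653, 0.1086).
Then the next iterate is (a, b)₁ = (0.9347, 1.6086).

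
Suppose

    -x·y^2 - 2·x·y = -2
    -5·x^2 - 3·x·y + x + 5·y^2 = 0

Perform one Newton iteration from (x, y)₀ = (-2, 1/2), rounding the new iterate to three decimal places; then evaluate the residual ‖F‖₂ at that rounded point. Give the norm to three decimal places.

4.530

At (-2, 1/2): F = (4.500, -17.750).
Jacobian J = [[-y^2 - 2·y, -2·x·y - 2·x], [-10·x - 3·y + 1, -3·x + 10·y]].
At the point, J = [[-1.250, 6.000], [19.500, 11.000]] (det J = -130.750).
Solving J·Δ = −F gives Δ = (1.193, -0.501).
Then the next iterate is (x, y)₁ = (-0.807, -0.001).
Re-evaluating at (-0.807, -0.001): F = (1.99839, -4.06566), so ‖F‖₂ = 4.530.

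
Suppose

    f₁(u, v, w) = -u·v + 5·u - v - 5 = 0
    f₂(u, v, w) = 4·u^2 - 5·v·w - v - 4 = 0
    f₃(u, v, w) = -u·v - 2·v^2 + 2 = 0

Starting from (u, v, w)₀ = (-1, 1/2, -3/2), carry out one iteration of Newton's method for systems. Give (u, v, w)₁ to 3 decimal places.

(1.222, 1.389, -5.000)

At (-1, 1/2, -3/2): F = (-10.000, 3.250, 2.000).
Jacobian J = [[-v + 5, -u - 1, 0], [8·u, -5·w - 1, -5·v], [-v, -u - 4·v, 0]].
At the point, J = [[4.500, 0.000, 0.000], [-8.000, 6.500, -2.500], [-0.500, -1.000, 0.000]] (det J = -11.250).
Solving J·Δ = −F gives Δ = (2.222, 0.889, -3.500).
Then the next iterate is (u, v, w)₁ = (1.222, 1.389, -5.000).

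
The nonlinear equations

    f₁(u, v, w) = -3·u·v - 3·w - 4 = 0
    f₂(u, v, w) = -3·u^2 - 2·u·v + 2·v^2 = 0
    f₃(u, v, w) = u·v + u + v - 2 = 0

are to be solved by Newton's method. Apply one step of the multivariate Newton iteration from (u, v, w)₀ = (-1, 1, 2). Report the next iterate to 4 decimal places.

At (-1, 1, 2): F = (-7.0000, 1.0000, -3.0000).
Jacobian J = [[-3·v, -3·u, -3], [-6·u - 2·v, -2·u + 4·v, 0], [v + 1, u + 1, 0]].
At the point, J = [[-3.0000, 3.0000, -3.0000], [4.0000, 6.0000, 0.0000], [2.0000, 0.0000, 0.0000]] (det J = 36.0000).
Solving J·Δ = −F gives Δ = (1.5000, -1.1667, -5.0000).
Then the next iterate is (u, v, w)₁ = (0.5000, -0.1667, -3.0000).

(0.5000, -0.1667, -3.0000)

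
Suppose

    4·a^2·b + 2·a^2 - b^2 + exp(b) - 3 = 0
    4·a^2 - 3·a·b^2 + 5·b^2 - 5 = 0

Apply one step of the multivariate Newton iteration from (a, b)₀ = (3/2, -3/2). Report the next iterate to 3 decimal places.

(0.599, -1.237)

At (3/2, -3/2): F = (-14.02687, 5.125).
Jacobian J = [[8·a·b + 4·a, 4·a^2 - 2·b + exp(b)], [8·a - 3·b^2, -6·a·b + 10·b]].
At the point, J = [[-12.000, 12.22313], [5.250, -1.500]] (det J = -46.17143).
Solving J·Δ = −F gives Δ = (-0.901, 0.263).
Then the next iterate is (a, b)₁ = (0.599, -1.237).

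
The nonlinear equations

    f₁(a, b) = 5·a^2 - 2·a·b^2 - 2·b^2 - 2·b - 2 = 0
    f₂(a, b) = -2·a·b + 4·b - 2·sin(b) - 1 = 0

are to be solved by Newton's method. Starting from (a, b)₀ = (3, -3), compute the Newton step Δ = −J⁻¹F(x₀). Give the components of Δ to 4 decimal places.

(-0.8779, 0.7290)

At (3, -3): F = (-23.0000, 5.282240).
Jacobian J = [[10·a - 2·b^2, -4·a·b - 4·b - 2], [-2·b, -2·a - 2·cos(b) + 4]].
At the point, J = [[12.0000, 46.0000], [6.0000, -0.020015]] (det J = -276.240180).
Solving J·Δ = −F gives Δ = (-0.8779, 0.7290).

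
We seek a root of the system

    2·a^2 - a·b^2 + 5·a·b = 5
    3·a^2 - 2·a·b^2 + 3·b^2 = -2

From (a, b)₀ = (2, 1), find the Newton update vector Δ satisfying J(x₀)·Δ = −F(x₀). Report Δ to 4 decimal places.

At (2, 1): F = (11.0000, 13.0000).
Jacobian J = [[4·a - b^2 + 5·b, -2·a·b + 5·a], [6·a - 2·b^2, -4·a·b + 6·b]].
At the point, J = [[12.0000, 6.0000], [10.0000, -2.0000]] (det J = -84.0000).
Solving J·Δ = −F gives Δ = (-1.1905, 0.5476).

(-1.1905, 0.5476)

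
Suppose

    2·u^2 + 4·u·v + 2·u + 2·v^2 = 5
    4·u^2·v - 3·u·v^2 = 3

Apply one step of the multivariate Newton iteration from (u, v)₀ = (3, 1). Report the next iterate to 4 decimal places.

(20.5000, -20.7500)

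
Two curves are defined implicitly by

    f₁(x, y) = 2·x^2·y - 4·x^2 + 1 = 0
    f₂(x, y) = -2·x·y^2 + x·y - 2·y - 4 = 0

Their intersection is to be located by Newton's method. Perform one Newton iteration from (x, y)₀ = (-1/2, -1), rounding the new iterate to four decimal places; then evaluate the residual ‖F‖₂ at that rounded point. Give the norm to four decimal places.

0.0667

At (-1/2, -1): F = (-0.5000, -0.5000).
Jacobian J = [[4·x·y - 8·x, 2·x^2], [-2·y^2 + y, -4·x·y + x - 2]].
At the point, J = [[6.0000, 0.5000], [-3.0000, -4.5000]] (det J = -25.5000).
Solving J·Δ = −F gives Δ = (0.0980, -0.1765).
Then the next iterate is (x, y)₁ = (-0.4020, -1.1765).
Re-evaluating at (-0.4020, -1.1765): F = (-0.026670, -0.061189), so ‖F‖₂ = 0.0667.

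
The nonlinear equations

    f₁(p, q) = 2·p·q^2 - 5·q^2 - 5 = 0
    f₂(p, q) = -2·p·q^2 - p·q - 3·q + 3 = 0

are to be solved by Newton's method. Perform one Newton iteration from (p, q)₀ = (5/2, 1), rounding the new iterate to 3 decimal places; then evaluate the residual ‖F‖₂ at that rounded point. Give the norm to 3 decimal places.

At (5/2, 1): F = (-5.000, -7.500).
Jacobian J = [[2·q^2, 4·p·q - 10·q], [-2·q^2 - q, -4·p·q - p - 3]].
At the point, J = [[2.000, 0.000], [-3.000, -15.500]] (det J = -31.000).
Solving J·Δ = −F gives Δ = (2.500, -0.968).
Then the next iterate is (p, q)₁ = (5.000, 0.032).
Re-evaluating at (5.000, 0.032): F = (-4.99488, 2.73376), so ‖F‖₂ = 5.694.

5.694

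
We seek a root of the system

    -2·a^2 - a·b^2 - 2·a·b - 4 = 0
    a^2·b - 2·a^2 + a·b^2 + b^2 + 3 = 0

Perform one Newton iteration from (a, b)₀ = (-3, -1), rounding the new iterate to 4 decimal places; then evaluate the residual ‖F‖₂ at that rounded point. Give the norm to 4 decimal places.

At (-3, -1): F = (-25.0000, -26.0000).
Jacobian J = [[-4·a - b^2 - 2·b, -2·a·b - 2·a], [2·a·b - 4·a + b^2, a^2 + 2·a·b + 2·b]].
At the point, J = [[13.0000, 0.0000], [19.0000, 13.0000]] (det J = 169.0000).
Solving J·Δ = −F gives Δ = (1.9231, -0.8107).
Then the next iterate is (a, b)₁ = (-1.0769, -1.8107).
Re-evaluating at (-1.0769, -1.8107): F = (-6.688551, -1.671448), so ‖F‖₂ = 6.8942.

6.8942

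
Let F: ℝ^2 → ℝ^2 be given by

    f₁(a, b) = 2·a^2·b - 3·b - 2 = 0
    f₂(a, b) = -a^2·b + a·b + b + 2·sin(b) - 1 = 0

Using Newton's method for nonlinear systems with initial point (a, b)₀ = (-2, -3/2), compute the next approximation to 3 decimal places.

(-0.864, -2.326)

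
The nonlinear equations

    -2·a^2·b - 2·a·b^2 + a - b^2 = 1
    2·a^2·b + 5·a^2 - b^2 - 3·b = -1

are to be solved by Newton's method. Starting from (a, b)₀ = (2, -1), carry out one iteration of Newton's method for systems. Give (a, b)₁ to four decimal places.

At (2, -1): F = (4.0000, 15.0000).
Jacobian J = [[-4·a·b - 2·b^2 + 1, -2·a^2 - 4·a·b - 2·b], [4·a·b + 10·a, 2·a^2 - 2·b - 3]].
At the point, J = [[7.0000, 2.0000], [12.0000, 7.0000]] (det J = 25.0000).
Solving J·Δ = −F gives Δ = (0.0800, -2.2800).
Then the next iterate is (a, b)₁ = (2.0800, -3.2800).

(2.0800, -3.2800)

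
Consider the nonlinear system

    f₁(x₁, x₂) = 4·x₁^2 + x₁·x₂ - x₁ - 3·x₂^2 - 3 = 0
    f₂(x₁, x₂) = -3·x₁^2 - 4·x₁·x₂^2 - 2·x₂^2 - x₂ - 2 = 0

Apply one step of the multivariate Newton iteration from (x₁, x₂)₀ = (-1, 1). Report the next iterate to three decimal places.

At (-1, 1): F = (-2.000, -4.000).
Jacobian J = [[8·x₁ + x₂ - 1, x₁ - 6·x₂], [-6·x₁ - 4·x₂^2, -8·x₁·x₂ - 4·x₂ - 1]].
At the point, J = [[-8.000, -7.000], [2.000, 3.000]] (det J = -10.000).
Solving J·Δ = −F gives Δ = (-3.400, 3.600).
Then the next iterate is (x₁, x₂)₁ = (-4.400, 4.600).

(-4.400, 4.600)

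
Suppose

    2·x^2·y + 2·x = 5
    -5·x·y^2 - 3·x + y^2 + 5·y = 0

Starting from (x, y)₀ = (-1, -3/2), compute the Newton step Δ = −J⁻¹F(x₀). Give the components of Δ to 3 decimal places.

(1.483, -0.934)

At (-1, -3/2): F = (-10.000, 9.000).
Jacobian J = [[4·x·y + 2, 2·x^2], [-5·y^2 - 3, -10·x·y + 2·y + 5]].
At the point, J = [[8.000, 2.000], [-14.250, -13.000]] (det J = -75.500).
Solving J·Δ = −F gives Δ = (1.483, -0.934).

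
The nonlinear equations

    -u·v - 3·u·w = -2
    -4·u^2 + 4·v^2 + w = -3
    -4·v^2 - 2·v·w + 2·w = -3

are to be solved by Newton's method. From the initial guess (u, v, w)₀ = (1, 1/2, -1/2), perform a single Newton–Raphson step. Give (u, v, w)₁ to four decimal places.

(1.4452, 1.2945, 0.3836)

At (1, 1/2, -1/2): F = (3.0000, -0.5000, 1.5000).
Jacobian J = [[-v - 3·w, -u, -3·u], [-8·u, 8·v, 1], [0, -8·v - 2·w, -2·v + 2]].
At the point, J = [[1.0000, -1.0000, -3.0000], [-8.0000, 4.0000, 1.0000], [0.0000, -3.0000, 1.0000]] (det J = -73.0000).
Solving J·Δ = −F gives Δ = (0.4452, 0.7945, 0.8836).
Then the next iterate is (u, v, w)₁ = (1.4452, 1.2945, 0.3836).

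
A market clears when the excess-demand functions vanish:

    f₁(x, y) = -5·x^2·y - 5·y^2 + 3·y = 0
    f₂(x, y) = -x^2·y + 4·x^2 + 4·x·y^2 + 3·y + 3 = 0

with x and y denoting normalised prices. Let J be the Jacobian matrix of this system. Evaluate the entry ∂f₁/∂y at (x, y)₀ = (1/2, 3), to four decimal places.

-28.2500

∂f₁/∂y = -5·x^2 - 10·y + 3.
At (1/2, 3) this is -28.2500.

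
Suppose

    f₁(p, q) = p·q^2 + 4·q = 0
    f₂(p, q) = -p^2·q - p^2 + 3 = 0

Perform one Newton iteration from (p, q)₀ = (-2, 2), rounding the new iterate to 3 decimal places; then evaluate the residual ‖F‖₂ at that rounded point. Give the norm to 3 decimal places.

3.958

At (-2, 2): F = (0.000, -9.000).
Jacobian J = [[q^2, 2·p·q + 4], [-2·p·q - 2·p, -p^2]].
At the point, J = [[4.000, -4.000], [12.000, -4.000]] (det J = 32.000).
Solving J·Δ = −F gives Δ = (1.125, 1.125).
Then the next iterate is (p, q)₁ = (-0.875, 3.125).
Re-evaluating at (-0.875, 3.125): F = (3.95508, -0.15820), so ‖F‖₂ = 3.958.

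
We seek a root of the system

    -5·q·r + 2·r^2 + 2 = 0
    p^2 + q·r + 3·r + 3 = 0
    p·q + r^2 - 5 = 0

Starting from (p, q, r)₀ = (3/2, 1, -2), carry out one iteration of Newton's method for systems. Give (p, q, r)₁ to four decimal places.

(1.6242, -2.5066, -3.1589)

At (3/2, 1, -2): F = (20.0000, -2.7500, 0.5000).
Jacobian J = [[0, -5·r, -5·q + 4·r], [2·p, r, q + 3], [q, p, 2·r]].
At the point, J = [[0.0000, 10.0000, -13.0000], [3.0000, -2.0000, 4.0000], [1.0000, 1.5000, -4.0000]] (det J = 75.5000).
Solving J·Δ = −F gives Δ = (0.1242, -3.5066, -1.1589).
Then the next iterate is (p, q, r)₁ = (1.6242, -2.5066, -3.1589).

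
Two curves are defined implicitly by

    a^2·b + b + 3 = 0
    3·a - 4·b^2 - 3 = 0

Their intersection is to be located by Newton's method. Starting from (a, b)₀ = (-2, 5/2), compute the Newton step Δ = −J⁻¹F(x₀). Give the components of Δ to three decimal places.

(0.757, -1.586)

At (-2, 5/2): F = (15.500, -34.000).
Jacobian J = [[2·a·b, a^2 + 1], [3, -8·b]].
At the point, J = [[-10.000, 5.000], [3.000, -20.000]] (det J = 185.000).
Solving J·Δ = −F gives Δ = (0.757, -1.586).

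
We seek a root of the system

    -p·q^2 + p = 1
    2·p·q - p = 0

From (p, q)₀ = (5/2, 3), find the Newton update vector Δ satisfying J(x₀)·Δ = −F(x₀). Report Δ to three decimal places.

At (5/2, 3): F = (-21.000, 12.500).
Jacobian J = [[-q^2 + 1, -2·p·q], [2·q - 1, 2·p]].
At the point, J = [[-8.000, -15.000], [5.000, 5.000]] (det J = 35.000).
Solving J·Δ = −F gives Δ = (-2.357, -0.143).

(-2.357, -0.143)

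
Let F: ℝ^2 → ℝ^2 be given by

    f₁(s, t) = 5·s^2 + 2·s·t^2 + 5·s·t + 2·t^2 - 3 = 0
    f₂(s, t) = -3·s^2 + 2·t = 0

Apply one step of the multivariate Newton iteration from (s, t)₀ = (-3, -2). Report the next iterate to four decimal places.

At (-3, -2): F = (56.0000, -31.0000).
Jacobian J = [[10·s + 2·t^2 + 5·t, 4·s·t + 5·s + 4·t], [-6·s, 2]].
At the point, J = [[-32.0000, 1.0000], [18.0000, 2.0000]] (det J = -82.0000).
Solving J·Δ = −F gives Δ = (1.7439, -0.1951).
Then the next iterate is (s, t)₁ = (-1.2561, -2.1951).

(-1.2561, -2.1951)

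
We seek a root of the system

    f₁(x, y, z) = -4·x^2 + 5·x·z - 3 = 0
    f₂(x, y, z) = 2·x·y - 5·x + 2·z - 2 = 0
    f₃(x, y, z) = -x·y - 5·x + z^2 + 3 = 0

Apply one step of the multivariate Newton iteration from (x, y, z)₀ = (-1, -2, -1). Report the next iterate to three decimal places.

(0.222, -4.667, -0.667)

At (-1, -2, -1): F = (-2.000, 5.000, 7.000).
Jacobian J = [[-8·x + 5·z, 0, 5·x], [2·y - 5, 2·x, 2], [-y - 5, -x, 2·z]].
At the point, J = [[3.000, 0.000, -5.000], [-9.000, -2.000, 2.000], [-3.000, 1.000, -2.000]] (det J = 81.000).
Solving J·Δ = −F gives Δ = (1.222, -2.667, 0.333).
Then the next iterate is (x, y, z)₁ = (0.222, -4.667, -0.667).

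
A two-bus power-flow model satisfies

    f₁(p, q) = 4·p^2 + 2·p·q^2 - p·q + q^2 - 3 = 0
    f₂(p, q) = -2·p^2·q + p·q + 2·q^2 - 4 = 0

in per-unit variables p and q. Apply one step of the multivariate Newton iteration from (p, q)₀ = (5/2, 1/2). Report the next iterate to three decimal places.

(1.472, 0.016)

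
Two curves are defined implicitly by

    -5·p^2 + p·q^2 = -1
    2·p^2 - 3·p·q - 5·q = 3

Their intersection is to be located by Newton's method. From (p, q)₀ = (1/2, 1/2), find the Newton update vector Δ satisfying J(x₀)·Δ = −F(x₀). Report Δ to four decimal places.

At (1/2, 1/2): F = (-0.1250, -5.7500).
Jacobian J = [[-10·p + q^2, 2·p·q], [4·p - 3·q, -3·p - 5]].
At the point, J = [[-4.7500, 0.5000], [0.5000, -6.5000]] (det J = 30.6250).
Solving J·Δ = −F gives Δ = (-0.1204, -0.8939).

(-0.1204, -0.8939)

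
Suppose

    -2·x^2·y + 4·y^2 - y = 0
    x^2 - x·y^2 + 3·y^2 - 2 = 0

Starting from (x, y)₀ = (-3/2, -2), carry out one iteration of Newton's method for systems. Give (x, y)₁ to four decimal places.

(-0.0706, -1.5420)

At (-3/2, -2): F = (27.0000, 18.2500).
Jacobian J = [[-4·x·y, -2·x^2 + 8·y - 1], [2·x - y^2, -2·x·y + 6·y]].
At the point, J = [[-12.0000, -21.5000], [-7.0000, -18.0000]] (det J = 65.5000).
Solving J·Δ = −F gives Δ = (1.4294, 0.4580).
Then the next iterate is (x, y)₁ = (-0.0706, -1.5420).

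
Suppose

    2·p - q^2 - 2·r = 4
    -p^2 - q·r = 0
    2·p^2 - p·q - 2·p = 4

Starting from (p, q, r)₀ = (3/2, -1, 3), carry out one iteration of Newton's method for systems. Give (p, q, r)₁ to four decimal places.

At (3/2, -1, 3): F = (-8.0000, 0.7500, -1.0000).
Jacobian J = [[2, -2·q, -2], [-2·p, -r, -q], [4·p - q - 2, -p, 0]].
At the point, J = [[2.0000, 2.0000, -2.0000], [-3.0000, -3.0000, 1.0000], [5.0000, -1.5000, 0.0000]] (det J = -26.0000).
Solving J·Δ = −F gives Δ = (-0.2212, -1.4038, -5.6250).
Then the next iterate is (p, q, r)₁ = (1.2788, -2.4038, -2.6250).

(1.2788, -2.4038, -2.6250)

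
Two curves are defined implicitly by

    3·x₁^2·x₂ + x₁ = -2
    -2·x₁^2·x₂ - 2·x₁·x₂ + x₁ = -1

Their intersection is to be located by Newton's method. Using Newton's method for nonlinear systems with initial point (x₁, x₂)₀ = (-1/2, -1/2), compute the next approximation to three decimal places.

At (-1/2, -1/2): F = (1.125, 0.250).
Jacobian J = [[6·x₁·x₂ + 1, 3·x₁^2], [-4·x₁·x₂ - 2·x₂ + 1, -2·x₁^2 - 2·x₁]].
At the point, J = [[2.500, 0.750], [1.000, 0.500]] (det J = 0.500).
Solving J·Δ = −F gives Δ = (-0.750, 1.000).
Then the next iterate is (x₁, x₂)₁ = (-1.250, 0.500).

(-1.250, 0.500)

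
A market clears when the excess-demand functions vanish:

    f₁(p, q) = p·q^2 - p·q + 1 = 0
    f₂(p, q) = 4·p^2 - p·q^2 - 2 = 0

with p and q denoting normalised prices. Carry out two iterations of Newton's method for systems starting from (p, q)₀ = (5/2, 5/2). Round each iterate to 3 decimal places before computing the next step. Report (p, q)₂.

At (5/2, 5/2): F = (10.375, 7.375).
Jacobian J = [[q^2 - q, 2·p·q - p], [8·p - q^2, -2·p·q]].
At the point, J = [[3.750, 10.000], [13.750, -12.500]] (det J = -184.375).
Solving J·Δ = −F gives Δ = (-1.103, -0.624).
Then the next iterate is (p, q)₁ = (1.397, 1.876).
Round to (1.397, 1.876) and repeat: F = (3.29580, 0.88987), J = [[1.64338, 3.84454], [7.65662, -5.24154]].
Δ = (-0.544, -0.625), so (p, q)₂ = (0.853, 1.251).

(0.853, 1.251)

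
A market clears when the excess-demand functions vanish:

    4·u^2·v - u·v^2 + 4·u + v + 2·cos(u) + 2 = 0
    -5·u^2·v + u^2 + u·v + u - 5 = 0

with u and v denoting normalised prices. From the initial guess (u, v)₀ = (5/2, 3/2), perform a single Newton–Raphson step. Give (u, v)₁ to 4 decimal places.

At (5/2, 3/2): F = (43.772713, -39.3750).
Jacobian J = [[8·u·v - v^2 - 2·sin(u) + 4, 4·u^2 - 2·u·v + 1], [-10·u·v + 2·u + v + 1, -5·u^2 + u]].
At the point, J = [[30.553056, 18.5000], [-30.0000, -28.7500]] (det J = -323.400352).
Solving J·Δ = −F gives Δ = (-1.6389, 0.3406).
Then the next iterate is (u, v)₁ = (0.8611, 1.8406).

(0.8611, 1.8406)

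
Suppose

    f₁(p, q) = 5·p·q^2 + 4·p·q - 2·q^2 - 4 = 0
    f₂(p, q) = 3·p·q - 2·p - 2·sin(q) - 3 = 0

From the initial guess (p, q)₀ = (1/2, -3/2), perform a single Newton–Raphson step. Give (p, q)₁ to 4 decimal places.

At (1/2, -3/2): F = (-5.8750, -4.255010).
Jacobian J = [[5·q^2 + 4·q, 10·p·q + 4·p - 4·q], [3·q - 2, 3·p - 2·cos(q)]].
At the point, J = [[5.2500, 0.5000], [-6.5000, 1.358526]] (det J = 10.382259).
Solving J·Δ = −F gives Δ = (0.5638, 5.8298).
Then the next iterate is (p, q)₁ = (1.0638, 4.3298).

(1.0638, 4.3298)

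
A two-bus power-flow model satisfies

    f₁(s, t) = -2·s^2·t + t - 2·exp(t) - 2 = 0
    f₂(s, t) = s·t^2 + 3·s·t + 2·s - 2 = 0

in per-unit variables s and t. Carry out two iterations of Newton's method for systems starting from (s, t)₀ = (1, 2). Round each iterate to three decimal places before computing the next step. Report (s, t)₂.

(1.641, -0.932)

At (1, 2): F = (-18.77811, 10.000).
Jacobian J = [[-4·s·t, -2·s^2 - 2·exp(t) + 1], [t^2 + 3·t + 2, 2·s·t + 3·s]].
At the point, J = [[-8.000, -15.77811], [12.000, 7.000]] (det J = 133.33735).
Solving J·Δ = −F gives Δ = (-0.198, -1.090).
Then the next iterate is (s, t)₁ = (0.802, 0.910).
Round to (0.802, 0.910) and repeat: F = (-7.22928, 2.45760), J = [[-2.91928, -5.25505], [5.55810, 3.86564]].
Δ = (0.839, -1.842), so (s, t)₂ = (1.641, -0.932).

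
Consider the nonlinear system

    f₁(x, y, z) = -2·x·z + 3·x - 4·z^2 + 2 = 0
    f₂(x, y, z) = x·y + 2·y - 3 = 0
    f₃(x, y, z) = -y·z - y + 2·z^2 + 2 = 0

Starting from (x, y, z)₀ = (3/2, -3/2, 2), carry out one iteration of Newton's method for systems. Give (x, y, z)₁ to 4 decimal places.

(1.3200, 0.7800, 1.1937)

At (3/2, -3/2, 2): F = (-15.5000, -8.2500, 14.5000).
Jacobian J = [[-2·z + 3, 0, -2·x - 8·z], [y, x + 2, 0], [0, -z - 1, -y + 4·z]].
At the point, J = [[-1.0000, 0.0000, -19.0000], [-1.5000, 3.5000, 0.0000], [0.0000, -3.0000, 9.5000]] (det J = -118.7500).
Solving J·Δ = −F gives Δ = (-0.1800, 2.2800, -0.8063).
Then the next iterate is (x, y, z)₁ = (1.3200, 0.7800, 1.1937).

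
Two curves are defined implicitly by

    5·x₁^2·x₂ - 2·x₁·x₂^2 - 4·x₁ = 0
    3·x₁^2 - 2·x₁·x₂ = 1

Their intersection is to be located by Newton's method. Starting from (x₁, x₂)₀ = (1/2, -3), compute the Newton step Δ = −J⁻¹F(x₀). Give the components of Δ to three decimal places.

At (1/2, -3): F = (-14.750, 2.750).
Jacobian J = [[10·x₁·x₂ - 2·x₂^2 - 4, 5·x₁^2 - 4·x₁·x₂], [6·x₁ - 2·x₂, -2·x₁]].
At the point, J = [[-37.000, 7.250], [9.000, -1.000]] (det J = -28.250).
Solving J·Δ = −F gives Δ = (-0.184, 1.097).

(-0.184, 1.097)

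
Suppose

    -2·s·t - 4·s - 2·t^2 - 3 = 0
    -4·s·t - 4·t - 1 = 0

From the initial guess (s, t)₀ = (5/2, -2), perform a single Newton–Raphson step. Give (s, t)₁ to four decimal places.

At (5/2, -2): F = (-11.0000, 27.0000).
Jacobian J = [[-2·t - 4, -2·s - 4·t], [-4·t, -4·s - 4]].
At the point, J = [[0.0000, 3.0000], [8.0000, -14.0000]] (det J = -24.0000).
Solving J·Δ = −F gives Δ = (3.0417, 3.6667).
Then the next iterate is (s, t)₁ = (5.5417, 1.6667).

(5.5417, 1.6667)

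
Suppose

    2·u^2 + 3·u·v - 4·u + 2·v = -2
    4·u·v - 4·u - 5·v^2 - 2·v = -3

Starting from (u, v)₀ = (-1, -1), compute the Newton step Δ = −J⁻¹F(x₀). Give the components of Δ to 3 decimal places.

(0.846, -0.308)

At (-1, -1): F = (9.000, 8.000).
Jacobian J = [[4·u + 3·v - 4, 3·u + 2], [4·v - 4, 4·u - 10·v - 2]].
At the point, J = [[-11.000, -1.000], [-8.000, 4.000]] (det J = -52.000).
Solving J·Δ = −F gives Δ = (0.846, -0.308).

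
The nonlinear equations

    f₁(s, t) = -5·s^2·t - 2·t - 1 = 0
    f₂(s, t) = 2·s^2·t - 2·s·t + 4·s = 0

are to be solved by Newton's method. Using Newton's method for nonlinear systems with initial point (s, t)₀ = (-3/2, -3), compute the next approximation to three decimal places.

At (-3/2, -3): F = (38.750, -28.500).
Jacobian J = [[-10·s·t, -5·s^2 - 2], [4·s·t - 2·t + 4, 2·s^2 - 2·s]].
At the point, J = [[-45.000, -13.250], [28.000, 7.500]] (det J = 33.500).
Solving J·Δ = −F gives Δ = (2.597, -5.896).
Then the next iterate is (s, t)₁ = (1.097, -8.896).

(1.097, -8.896)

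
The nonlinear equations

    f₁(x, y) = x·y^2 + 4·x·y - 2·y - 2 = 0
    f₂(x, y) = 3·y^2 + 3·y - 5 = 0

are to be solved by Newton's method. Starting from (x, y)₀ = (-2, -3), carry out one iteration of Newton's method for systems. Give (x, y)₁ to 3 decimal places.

At (-2, -3): F = (10.000, 13.000).
Jacobian J = [[y^2 + 4·y, 2·x·y + 4·x - 2], [0, 6·y + 3]].
At the point, J = [[-3.000, 2.000], [0.000, -15.000]] (det J = 45.000).
Solving J·Δ = −F gives Δ = (3.911, 0.867).
Then the next iterate is (x, y)₁ = (1.911, -2.133).

(1.911, -2.133)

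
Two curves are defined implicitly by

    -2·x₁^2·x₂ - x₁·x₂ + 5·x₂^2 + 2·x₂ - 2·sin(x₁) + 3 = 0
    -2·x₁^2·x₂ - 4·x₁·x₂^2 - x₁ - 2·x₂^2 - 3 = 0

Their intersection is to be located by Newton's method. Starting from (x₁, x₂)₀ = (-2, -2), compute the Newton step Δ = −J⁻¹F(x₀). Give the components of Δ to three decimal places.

(-0.308, 1.536)

At (-2, -2): F = (32.81859, 39.000).
Jacobian J = [[-4·x₁·x₂ - x₂ - 2·cos(x₁), -2·x₁^2 - x₁ + 10·x₂ + 2], [-4·x₁·x₂ - 4·x₂^2 - 1, -2·x₁^2 - 8·x₁·x₂ - 4·x₂]].
At the point, J = [[-13.16771, -24.000], [-33.000, -32.000]] (det J = -370.63340).
Solving J·Δ = −F gives Δ = (-0.308, 1.536).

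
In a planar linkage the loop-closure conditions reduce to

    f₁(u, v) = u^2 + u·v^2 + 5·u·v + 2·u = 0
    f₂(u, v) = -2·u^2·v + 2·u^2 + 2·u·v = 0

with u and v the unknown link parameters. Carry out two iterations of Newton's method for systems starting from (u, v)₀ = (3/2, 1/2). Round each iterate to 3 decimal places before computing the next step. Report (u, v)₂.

(0.252, -0.013)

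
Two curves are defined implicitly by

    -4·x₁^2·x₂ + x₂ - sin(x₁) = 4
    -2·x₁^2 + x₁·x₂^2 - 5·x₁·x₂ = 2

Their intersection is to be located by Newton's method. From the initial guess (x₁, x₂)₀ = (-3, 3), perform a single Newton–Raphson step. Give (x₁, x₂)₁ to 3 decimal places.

(25.604, 59.541)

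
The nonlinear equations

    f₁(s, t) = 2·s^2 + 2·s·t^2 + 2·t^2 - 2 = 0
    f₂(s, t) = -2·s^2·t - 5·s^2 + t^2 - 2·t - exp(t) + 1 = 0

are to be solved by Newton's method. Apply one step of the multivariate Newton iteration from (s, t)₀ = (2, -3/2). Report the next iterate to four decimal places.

(1.0515, -1.0754)

At (2, -3/2): F = (19.5000, -1.973130).
Jacobian J = [[4·s + 2·t^2, 4·s·t + 4·t], [-4·s·t - 10·s, -2·s^2 + 2·t - exp(t) - 2]].
At the point, J = [[12.5000, -18.0000], [-8.0000, -13.223130]] (det J = -309.289127).
Solving J·Δ = −F gives Δ = (-0.9485, 0.4246).
Then the next iterate is (s, t)₁ = (1.0515, -1.0754).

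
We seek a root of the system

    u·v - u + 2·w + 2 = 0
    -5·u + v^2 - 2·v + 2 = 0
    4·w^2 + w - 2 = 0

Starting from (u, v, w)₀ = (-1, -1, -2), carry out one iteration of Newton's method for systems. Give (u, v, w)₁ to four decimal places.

(-2.2000, 3.0000, -1.2000)

At (-1, -1, -2): F = (0.0000, 10.0000, 12.0000).
Jacobian J = [[v - 1, u, 2], [-5, 2·v - 2, 0], [0, 0, 8·w + 1]].
At the point, J = [[-2.0000, -1.0000, 2.0000], [-5.0000, -4.0000, 0.0000], [0.0000, 0.0000, -15.0000]] (det J = -45.0000).
Solving J·Δ = −F gives Δ = (-1.2000, 4.0000, 0.8000).
Then the next iterate is (u, v, w)₁ = (-2.2000, 3.0000, -1.2000).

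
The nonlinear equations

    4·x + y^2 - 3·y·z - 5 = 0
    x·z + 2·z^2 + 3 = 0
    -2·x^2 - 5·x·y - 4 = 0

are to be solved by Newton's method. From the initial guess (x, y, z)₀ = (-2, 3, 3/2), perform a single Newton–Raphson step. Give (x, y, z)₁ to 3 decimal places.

(-0.804, 2.037, -0.073)

At (-2, 3, 3/2): F = (-17.500, 4.500, 18.000).
Jacobian J = [[4, 2·y - 3·z, -3·y], [z, 0, x + 4·z], [-4·x - 5·y, -5·x, 0]].
At the point, J = [[4.000, 1.500, -9.000], [1.500, 0.000, 4.000], [-7.000, 10.000, 0.000]] (det J = -337.000).
Solving J·Δ = −F gives Δ = (1.196, -0.963, -1.573).
Then the next iterate is (x, y, z)₁ = (-0.804, 2.037, -0.073).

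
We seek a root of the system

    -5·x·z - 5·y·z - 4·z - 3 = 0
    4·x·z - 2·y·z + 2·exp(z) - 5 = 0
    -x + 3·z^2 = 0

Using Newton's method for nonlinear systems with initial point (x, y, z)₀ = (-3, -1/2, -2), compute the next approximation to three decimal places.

At (-3, -1/2, -2): F = (-30.000, 17.27067, 15.000).
Jacobian J = [[-5·z, -5·z, -5·x - 5·y - 4], [4·z, -2·z, 4·x - 2·y + 2·exp(z)], [-1, 0, 6·z]].
At the point, J = [[10.000, 10.000, 13.500], [-8.000, 4.000, -10.72933], [-1.000, 0.000, -12.000]] (det J = -1278.70671).
Solving J·Δ = −F gives Δ = (0.855, 0.554, 1.179).
Then the next iterate is (x, y, z)₁ = (-2.145, 0.054, -0.821).

(-2.145, 0.054, -0.821)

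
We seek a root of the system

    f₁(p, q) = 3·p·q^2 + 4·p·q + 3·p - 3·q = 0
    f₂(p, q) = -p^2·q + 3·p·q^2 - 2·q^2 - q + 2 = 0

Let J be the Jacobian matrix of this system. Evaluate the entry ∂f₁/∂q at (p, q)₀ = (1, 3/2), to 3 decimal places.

10.000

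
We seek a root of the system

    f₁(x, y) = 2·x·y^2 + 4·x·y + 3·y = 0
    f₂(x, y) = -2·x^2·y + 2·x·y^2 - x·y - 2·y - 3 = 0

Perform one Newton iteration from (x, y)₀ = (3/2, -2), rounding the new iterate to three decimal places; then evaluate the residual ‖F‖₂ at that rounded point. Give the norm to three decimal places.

46.599

At (3/2, -2): F = (-6.000, 25.000).
Jacobian J = [[2·y^2 + 4·y, 4·x·y + 4·x + 3], [-4·x·y + 2·y^2 - y, -2·x^2 + 4·x·y - x - 2]].
At the point, J = [[0.000, -3.000], [22.000, -20.000]] (det J = 66.000).
Solving J·Δ = −F gives Δ = (-2.955, -2.000).
Then the next iterate is (x, y)₁ = (-1.455, -4.000).
Re-evaluating at (-1.455, -4.000): F = (-35.280, -30.44380), so ‖F‖₂ = 46.599.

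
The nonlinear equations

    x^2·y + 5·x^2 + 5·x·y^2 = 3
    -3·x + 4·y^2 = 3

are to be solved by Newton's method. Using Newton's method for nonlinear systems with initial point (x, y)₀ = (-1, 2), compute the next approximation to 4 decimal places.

(-2.2308, 0.7692)

At (-1, 2): F = (-16.0000, 16.0000).
Jacobian J = [[2·x·y + 10·x + 5·y^2, x^2 + 10·x·y], [-3, 8·y]].
At the point, J = [[6.0000, -19.0000], [-3.0000, 16.0000]] (det J = 39.0000).
Solving J·Δ = −F gives Δ = (-1.2308, -1.2308).
Then the next iterate is (x, y)₁ = (-2.2308, 0.7692).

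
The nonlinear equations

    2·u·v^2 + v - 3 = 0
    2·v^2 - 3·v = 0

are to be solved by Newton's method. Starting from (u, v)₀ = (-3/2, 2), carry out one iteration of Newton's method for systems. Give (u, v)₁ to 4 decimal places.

At (-3/2, 2): F = (-13.0000, 2.0000).
Jacobian J = [[2·v^2, 4·u·v + 1], [0, 4·v - 3]].
At the point, J = [[8.0000, -11.0000], [0.0000, 5.0000]] (det J = 40.0000).
Solving J·Δ = −F gives Δ = (1.0750, -0.4000).
Then the next iterate is (u, v)₁ = (-0.4250, 1.6000).

(-0.4250, 1.6000)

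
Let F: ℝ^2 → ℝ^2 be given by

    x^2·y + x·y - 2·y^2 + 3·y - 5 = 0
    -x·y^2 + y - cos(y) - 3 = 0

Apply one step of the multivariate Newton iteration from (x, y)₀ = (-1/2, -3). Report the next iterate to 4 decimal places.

(-1.0607, -0.8814)

At (-1/2, -3): F = (-31.2500, -0.510008).
Jacobian J = [[2·x·y + y, x^2 + x - 4·y + 3], [-y^2, -2·x·y + sin(y) + 1]].
At the point, J = [[0.0000, 14.7500], [-9.0000, -2.141120]] (det J = 132.7500).
Solving J·Δ = −F gives Δ = (-0.5607, 2.1186).
Then the next iterate is (x, y)₁ = (-1.0607, -0.8814).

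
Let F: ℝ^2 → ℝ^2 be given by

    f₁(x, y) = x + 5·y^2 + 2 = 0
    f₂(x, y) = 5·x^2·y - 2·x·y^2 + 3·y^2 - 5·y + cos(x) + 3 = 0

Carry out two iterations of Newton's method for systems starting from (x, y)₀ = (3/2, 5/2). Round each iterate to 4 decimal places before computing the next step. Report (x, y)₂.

At (3/2, 5/2): F = (34.7500, 18.695737).
Jacobian J = [[1, 10·y], [10·x·y - 2·y^2 - sin(x), 5·x^2 - 4·x·y + 6·y - 5]].
At the point, J = [[1.0000, 25.0000], [24.002505, 6.2500]] (det J = -593.812625).
Solving J·Δ = −F gives Δ = (-0.4214, -1.3731).
Then the next iterate is (x, y)₁ = (1.0786, 1.1269).
Round to (1.0786, 1.1269) and repeat: F = (9.428118, 5.463391), J = [[1.0000, 11.2690], [8.733639, 2.716392]].
Δ = (-0.3757, -0.8033), so (x, y)₂ = (0.7029, 0.3236).

(0.7029, 0.3236)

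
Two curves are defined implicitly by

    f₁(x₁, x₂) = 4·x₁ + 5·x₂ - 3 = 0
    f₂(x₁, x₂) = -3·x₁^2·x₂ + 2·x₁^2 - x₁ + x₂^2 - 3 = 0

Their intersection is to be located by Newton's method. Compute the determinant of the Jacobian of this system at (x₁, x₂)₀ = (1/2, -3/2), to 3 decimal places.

-42.500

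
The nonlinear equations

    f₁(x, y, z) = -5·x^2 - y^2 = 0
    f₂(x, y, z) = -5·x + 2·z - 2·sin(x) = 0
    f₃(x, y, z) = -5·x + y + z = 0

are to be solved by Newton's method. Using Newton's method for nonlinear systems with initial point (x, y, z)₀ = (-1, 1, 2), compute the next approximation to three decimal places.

At (-1, 1, 2): F = (-6.000, 10.68294, 8.000).
Jacobian J = [[-10·x, -2·y, 0], [-2·cos(x) - 5, 0, 2], [-5, 1, 1]].
At the point, J = [[10.000, -2.000, 0.000], [-6.08060, 0.000, 2.000], [-5.000, 1.000, 1.000]] (det J = -12.16121).
Solving J·Δ = −F gives Δ = (0.112, -2.438, -5.000).
Then the next iterate is (x, y, z)₁ = (-0.888, -1.438, -3.000).

(-0.888, -1.438, -3.000)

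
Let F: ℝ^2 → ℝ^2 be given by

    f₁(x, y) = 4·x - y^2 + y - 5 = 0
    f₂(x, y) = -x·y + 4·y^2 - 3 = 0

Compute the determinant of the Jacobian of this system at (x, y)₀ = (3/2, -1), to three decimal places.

-41.000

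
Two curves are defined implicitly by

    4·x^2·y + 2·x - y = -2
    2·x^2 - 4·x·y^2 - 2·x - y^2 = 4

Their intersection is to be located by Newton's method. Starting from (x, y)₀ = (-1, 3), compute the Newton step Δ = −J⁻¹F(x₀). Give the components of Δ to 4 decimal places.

At (-1, 3): F = (9.0000, 27.0000).
Jacobian J = [[8·x·y + 2, 4·x^2 - 1], [4·x - 4·y^2 - 2, -8·x·y - 2·y]].
At the point, J = [[-22.0000, 3.0000], [-42.0000, 18.0000]] (det J = -270.0000).
Solving J·Δ = −F gives Δ = (0.3000, -0.8000).

(0.3000, -0.8000)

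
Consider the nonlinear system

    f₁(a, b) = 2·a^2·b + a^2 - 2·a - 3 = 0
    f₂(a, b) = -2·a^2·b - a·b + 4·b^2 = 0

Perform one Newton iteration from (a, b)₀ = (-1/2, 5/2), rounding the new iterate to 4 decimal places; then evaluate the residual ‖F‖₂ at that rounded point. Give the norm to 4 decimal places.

At (-1/2, 5/2): F = (-0.5000, 25.0000).
Jacobian J = [[4·a·b + 2·a - 2, 2·a^2], [-4·a·b - b, -2·a^2 - a + 8·b]].
At the point, J = [[-8.0000, 0.5000], [2.5000, 20.0000]] (det J = -161.2500).
Solving J·Δ = −F gives Δ = (-0.1395, -1.2326).
Then the next iterate is (a, b)₁ = (-0.6395, 1.2674).
Re-evaluating at (-0.6395, 1.2674): F = (-0.275407, 6.199081), so ‖F‖₂ = 6.2052.

6.2052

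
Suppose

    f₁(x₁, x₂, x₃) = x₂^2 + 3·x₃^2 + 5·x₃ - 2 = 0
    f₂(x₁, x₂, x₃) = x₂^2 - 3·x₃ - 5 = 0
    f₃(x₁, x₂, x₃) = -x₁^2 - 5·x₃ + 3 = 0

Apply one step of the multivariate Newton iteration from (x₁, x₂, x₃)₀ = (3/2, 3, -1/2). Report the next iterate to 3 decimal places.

(2.500, 2.108, -0.450)

At (3/2, 3, -1/2): F = (5.250, 5.500, 3.250).
Jacobian J = [[0, 2·x₂, 6·x₃ + 5], [0, 2·x₂, -3], [-2·x₁, 0, -5]].
At the point, J = [[0.000, 6.000, 2.000], [0.000, 6.000, -3.000], [-3.000, 0.000, -5.000]] (det J = 90.000).
Solving J·Δ = −F gives Δ = (1.000, -0.892, 0.050).
Then the next iterate is (x₁, x₂, x₃)₁ = (2.500, 2.108, -0.450).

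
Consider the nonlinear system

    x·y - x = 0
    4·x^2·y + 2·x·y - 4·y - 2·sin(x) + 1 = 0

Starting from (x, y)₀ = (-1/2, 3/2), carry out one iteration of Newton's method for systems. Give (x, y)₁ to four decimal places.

(-0.7331, 0.7669)

At (-1/2, 3/2): F = (-0.2500, -4.041149).
Jacobian J = [[y - 1, x], [8·x·y + 2·y - 2·cos(x), 4·x^2 + 2·x - 4]].
At the point, J = [[0.5000, -0.5000], [-4.755165, -4.0000]] (det J = -4.377583).
Solving J·Δ = −F gives Δ = (-0.2331, -0.7331).
Then the next iterate is (x, y)₁ = (-0.7331, 0.7669).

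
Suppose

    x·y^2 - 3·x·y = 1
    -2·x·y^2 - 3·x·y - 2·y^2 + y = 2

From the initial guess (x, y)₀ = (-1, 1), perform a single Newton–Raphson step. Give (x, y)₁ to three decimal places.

(-0.333, 1.333)

At (-1, 1): F = (1.000, 2.000).
Jacobian J = [[y^2 - 3·y, 2·x·y - 3·x], [-2·y^2 - 3·y, -4·x·y - 3·x - 4·y + 1]].
At the point, J = [[-2.000, 1.000], [-5.000, 4.000]] (det J = -3.000).
Solving J·Δ = −F gives Δ = (0.667, 0.333).
Then the next iterate is (x, y)₁ = (-0.333, 1.333).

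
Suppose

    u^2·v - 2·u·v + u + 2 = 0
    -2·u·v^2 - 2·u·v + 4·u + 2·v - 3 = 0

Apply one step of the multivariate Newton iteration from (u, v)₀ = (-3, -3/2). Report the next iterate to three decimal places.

(-0.388, -2.197)

At (-3, -3/2): F = (-23.500, -13.500).
Jacobian J = [[2·u·v - 2·v + 1, u^2 - 2·u], [-2·v^2 - 2·v + 4, -4·u·v - 2·u + 2]].
At the point, J = [[13.000, 15.000], [2.500, -10.000]] (det J = -167.500).
Solving J·Δ = −F gives Δ = (2.612, -0.697).
Then the next iterate is (u, v)₁ = (-0.388, -2.197).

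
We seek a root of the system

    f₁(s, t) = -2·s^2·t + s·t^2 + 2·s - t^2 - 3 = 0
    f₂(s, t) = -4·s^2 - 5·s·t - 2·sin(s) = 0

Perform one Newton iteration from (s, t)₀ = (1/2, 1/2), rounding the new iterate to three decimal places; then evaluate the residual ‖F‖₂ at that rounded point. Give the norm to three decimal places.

2.330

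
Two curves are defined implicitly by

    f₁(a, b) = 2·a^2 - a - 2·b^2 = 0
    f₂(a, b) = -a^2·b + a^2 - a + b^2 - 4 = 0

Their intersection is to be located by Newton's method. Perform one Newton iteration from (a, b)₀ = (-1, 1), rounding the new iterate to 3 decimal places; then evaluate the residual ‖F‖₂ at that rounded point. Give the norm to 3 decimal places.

At (-1, 1): F = (1.000, -2.000).
Jacobian J = [[4·a - 1, -4·b], [-2·a·b + 2·a - 1, -a^2 + 2·b]].
At the point, J = [[-5.000, -4.000], [-1.000, 1.000]] (det J = -9.000).
Solving J·Δ = −F gives Δ = (-0.778, 1.222).
Then the next iterate is (a, b)₁ = (-1.778, 2.222).
Re-evaluating at (-1.778, 2.222): F = (-1.774, -1.14781), so ‖F‖₂ = 2.113.

2.113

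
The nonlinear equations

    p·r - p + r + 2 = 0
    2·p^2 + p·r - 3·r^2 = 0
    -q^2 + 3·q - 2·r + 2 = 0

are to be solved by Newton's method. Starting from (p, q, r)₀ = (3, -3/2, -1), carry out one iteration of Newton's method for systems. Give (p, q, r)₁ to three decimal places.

(1.500, -0.875, -0.500)

At (3, -3/2, -1): F = (-5.000, 12.000, -2.750).
Jacobian J = [[r - 1, 0, p + 1], [4·p + r, 0, p - 6·r], [0, -2·q + 3, -2]].
At the point, J = [[-2.000, 0.000, 4.000], [11.000, 0.000, 9.000], [0.000, 6.000, -2.000]] (det J = 372.000).
Solving J·Δ = −F gives Δ = (-1.500, 0.625, 0.500).
Then the next iterate is (p, q, r)₁ = (1.500, -0.875, -0.500).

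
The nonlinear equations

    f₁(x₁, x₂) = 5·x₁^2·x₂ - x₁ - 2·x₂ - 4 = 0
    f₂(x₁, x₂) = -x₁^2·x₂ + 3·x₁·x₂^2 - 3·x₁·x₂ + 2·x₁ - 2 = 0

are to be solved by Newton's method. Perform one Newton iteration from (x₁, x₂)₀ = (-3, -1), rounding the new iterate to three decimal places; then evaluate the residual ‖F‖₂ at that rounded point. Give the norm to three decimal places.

8.714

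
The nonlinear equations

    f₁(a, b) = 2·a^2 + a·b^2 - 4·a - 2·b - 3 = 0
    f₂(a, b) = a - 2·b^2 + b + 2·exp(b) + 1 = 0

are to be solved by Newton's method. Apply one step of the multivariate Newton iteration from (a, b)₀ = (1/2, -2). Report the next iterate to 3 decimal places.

(1.343, -1.203)

At (1/2, -2): F = (1.500, -8.22933).
Jacobian J = [[4·a + b^2 - 4, 2·a·b - 2], [1, -4·b + 2·exp(b) + 1]].
At the point, J = [[2.000, -4.000], [1.000, 9.27067]] (det J = 22.54134).
Solving J·Δ = −F gives Δ = (0.843, 0.797).
Then the next iterate is (a, b)₁ = (1.343, -1.203).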